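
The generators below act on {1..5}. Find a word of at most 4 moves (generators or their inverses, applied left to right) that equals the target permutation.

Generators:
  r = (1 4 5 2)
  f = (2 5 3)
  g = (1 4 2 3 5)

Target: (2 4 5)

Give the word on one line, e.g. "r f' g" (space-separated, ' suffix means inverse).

  after f': (2 3 5)
  after g': (1 5 4)
  after r': (1 4 2 5)
  after r': (2 4 5)

f' g' r' r'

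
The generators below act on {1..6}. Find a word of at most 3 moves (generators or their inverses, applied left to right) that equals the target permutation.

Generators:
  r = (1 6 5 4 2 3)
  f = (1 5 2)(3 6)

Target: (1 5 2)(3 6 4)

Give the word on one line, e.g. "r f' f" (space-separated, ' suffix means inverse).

  after r: (1 6 5 4 2 3)
  after r: (1 5 2)(3 6 4)

r r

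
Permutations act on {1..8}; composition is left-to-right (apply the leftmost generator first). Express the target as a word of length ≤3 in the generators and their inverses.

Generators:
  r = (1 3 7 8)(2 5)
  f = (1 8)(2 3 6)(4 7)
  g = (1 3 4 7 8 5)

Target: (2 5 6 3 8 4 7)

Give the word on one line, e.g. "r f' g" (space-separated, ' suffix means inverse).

  after r': (1 8 7 3)(2 5)
  after f': (2 5 6 3 8 4 7)

r' f'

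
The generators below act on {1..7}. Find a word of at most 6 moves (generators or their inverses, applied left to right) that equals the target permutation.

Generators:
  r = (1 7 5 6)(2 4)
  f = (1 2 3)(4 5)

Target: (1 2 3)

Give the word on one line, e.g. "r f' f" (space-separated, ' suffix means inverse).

  after f: (1 2 3)(4 5)
  after f: (1 3 2)
  after f: (4 5)
  after f: (1 2 3)

f f f f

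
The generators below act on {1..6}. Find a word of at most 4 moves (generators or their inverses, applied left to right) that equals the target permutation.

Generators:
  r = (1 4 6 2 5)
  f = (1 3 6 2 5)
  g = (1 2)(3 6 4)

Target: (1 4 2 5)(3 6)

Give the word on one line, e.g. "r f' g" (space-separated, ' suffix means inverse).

g f' g

  after g: (1 2)(3 6 4)
  after f': (1 6 4)(2 5)
  after g: (1 4 2 5)(3 6)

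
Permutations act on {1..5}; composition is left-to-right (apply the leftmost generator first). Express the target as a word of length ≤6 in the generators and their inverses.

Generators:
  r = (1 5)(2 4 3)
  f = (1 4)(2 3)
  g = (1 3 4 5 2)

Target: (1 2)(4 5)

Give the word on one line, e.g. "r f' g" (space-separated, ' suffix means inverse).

r r f f g'

  after r: (1 5)(2 4 3)
  after r: (2 3 4)
  after f: (1 4 3)
  after f: (2 3 4)
  after g': (1 2)(4 5)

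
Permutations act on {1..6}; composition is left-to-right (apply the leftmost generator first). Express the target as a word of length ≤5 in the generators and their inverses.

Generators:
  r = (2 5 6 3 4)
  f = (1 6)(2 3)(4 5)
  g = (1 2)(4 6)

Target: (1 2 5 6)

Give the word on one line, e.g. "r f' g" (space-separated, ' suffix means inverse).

  after f': (1 6)(2 3)(4 5)
  after r': (1 5 3 4 2 6)
  after r': (1 2 5 6)
  after g: (2 5 4 6)
  after g: (1 2 5 6)

f' r' r' g g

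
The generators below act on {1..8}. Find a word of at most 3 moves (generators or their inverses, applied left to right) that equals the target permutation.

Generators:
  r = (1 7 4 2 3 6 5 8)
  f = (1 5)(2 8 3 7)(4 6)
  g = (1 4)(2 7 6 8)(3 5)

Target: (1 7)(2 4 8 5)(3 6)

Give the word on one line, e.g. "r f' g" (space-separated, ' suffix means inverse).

r' g g

  after r': (1 8 5 6 3 2 4 7)
  after g: (1 2)(3 7 4 6 5 8)
  after g: (1 7)(2 4 8 5)(3 6)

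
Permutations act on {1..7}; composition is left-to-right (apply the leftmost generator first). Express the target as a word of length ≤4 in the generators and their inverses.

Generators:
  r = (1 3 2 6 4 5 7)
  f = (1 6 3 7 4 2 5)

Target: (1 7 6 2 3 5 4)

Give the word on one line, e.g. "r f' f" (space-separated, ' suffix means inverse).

  after r: (1 3 2 6 4 5 7)
  after f: (1 7 6 2 3 5 4)

r f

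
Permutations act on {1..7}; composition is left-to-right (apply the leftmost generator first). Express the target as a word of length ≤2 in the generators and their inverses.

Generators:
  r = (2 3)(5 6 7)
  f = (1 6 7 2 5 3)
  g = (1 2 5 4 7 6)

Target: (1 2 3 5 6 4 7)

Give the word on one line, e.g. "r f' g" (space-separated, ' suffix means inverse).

r' g

  after r': (2 3)(5 7 6)
  after g: (1 2 3 5 6 4 7)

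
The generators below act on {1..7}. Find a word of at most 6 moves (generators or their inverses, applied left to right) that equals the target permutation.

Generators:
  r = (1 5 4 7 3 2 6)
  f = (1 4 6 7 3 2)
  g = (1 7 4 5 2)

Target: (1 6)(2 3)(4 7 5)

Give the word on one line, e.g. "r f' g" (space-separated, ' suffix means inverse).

r f' r f g'

  after r: (1 5 4 7 3 2 6)
  after f': (1 5)(2 4 6)
  after r: (1 4)(2 7 3)
  after f: (1 6 7 2 3)
  after g': (1 6)(2 3)(4 7 5)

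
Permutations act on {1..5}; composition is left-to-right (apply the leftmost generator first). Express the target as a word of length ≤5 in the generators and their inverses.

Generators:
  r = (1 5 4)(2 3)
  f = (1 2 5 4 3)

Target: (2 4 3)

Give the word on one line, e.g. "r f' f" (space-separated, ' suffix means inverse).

r r f f

  after r: (1 5 4)(2 3)
  after r: (1 4 5)
  after f: (1 3)(2 5)
  after f: (2 4 3)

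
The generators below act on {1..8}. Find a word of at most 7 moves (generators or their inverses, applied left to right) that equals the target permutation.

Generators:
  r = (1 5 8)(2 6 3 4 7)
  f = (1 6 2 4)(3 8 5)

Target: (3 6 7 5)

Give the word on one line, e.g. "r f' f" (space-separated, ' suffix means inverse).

f r f' f' r

  after f: (1 6 2 4)(3 8 5)
  after r: (1 3)(2 7)(4 5)
  after f': (1 5 2 7 6)(3 4 8)
  after f': (1 8 5 6 4 3 2 7)
  after r: (3 6 7 5)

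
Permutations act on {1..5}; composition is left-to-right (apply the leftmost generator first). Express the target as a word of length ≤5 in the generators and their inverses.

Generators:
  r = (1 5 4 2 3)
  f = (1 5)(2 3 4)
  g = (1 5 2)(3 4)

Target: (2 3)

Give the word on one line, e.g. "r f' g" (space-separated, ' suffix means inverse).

g f' r g'

  after g: (1 5 2)(3 4)
  after f': (2 5 4)
  after r: (1 5 2 4 3)
  after g': (2 3)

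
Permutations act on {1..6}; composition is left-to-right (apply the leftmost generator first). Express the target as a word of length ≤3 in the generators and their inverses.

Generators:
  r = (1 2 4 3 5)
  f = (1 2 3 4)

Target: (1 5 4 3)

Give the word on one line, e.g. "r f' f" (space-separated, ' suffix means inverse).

  after r': (1 5 3 4 2)
  after f: (1 5 4 3)

r' f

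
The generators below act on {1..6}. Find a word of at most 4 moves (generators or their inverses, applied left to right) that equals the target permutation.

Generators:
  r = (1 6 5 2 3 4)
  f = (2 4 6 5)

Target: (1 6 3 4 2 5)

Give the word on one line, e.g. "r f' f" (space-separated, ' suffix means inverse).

  after f': (2 5 6 4)
  after f': (2 6)(4 5)
  after r: (1 6 3 4 2 5)

f' f' r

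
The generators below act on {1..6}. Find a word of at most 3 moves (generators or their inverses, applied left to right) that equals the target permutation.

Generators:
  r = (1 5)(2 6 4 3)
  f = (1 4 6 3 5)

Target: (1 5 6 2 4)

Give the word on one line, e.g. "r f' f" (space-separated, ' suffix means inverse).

r f r'

  after r: (1 5)(2 6 4 3)
  after f: (2 3)(4 5)
  after r': (1 5 6 2 4)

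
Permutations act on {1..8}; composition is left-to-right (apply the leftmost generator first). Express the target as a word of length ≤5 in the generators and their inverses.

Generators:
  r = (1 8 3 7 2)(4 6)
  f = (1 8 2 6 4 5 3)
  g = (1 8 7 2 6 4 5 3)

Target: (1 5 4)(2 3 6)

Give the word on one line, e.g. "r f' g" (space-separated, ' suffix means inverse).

  after g: (1 8 7 2 6 4 5 3)
  after f': (7 8)
  after g': (1 3 5 4 6 2 7)
  after g': (1 5 6 7 3 4 2 8)
  after r: (1 5 4)(2 3 6)

g f' g' g' r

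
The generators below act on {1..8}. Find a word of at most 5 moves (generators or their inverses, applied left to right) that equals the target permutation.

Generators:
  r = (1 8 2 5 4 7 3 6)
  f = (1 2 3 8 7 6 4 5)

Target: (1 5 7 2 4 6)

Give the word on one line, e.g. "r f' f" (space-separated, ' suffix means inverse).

r' f r'

  after r': (1 6 3 7 4 5 2 8)
  after f: (1 4)(2 7 5 3 6 8)
  after r': (1 5 7 2 4 6)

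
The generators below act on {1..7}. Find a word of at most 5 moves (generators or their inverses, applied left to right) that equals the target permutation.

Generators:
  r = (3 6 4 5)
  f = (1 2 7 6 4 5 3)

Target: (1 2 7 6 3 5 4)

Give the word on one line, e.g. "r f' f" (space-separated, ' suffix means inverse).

  after r': (3 5 4 6)
  after r': (3 4)(5 6)
  after f: (1 2 7 6 3 5 4)

r' r' f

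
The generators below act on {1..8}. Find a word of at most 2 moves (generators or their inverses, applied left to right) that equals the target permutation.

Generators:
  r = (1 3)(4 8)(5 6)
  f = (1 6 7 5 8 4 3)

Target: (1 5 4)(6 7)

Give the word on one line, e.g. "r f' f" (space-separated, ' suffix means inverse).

  after f: (1 6 7 5 8 4 3)
  after r': (1 5 4)(6 7)

f r'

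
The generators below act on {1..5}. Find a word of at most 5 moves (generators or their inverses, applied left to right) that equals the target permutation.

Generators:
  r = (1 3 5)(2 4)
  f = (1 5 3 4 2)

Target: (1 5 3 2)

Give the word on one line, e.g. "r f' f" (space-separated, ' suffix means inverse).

f r' r' r'

  after f: (1 5 3 4 2)
  after r': (1 3 2 5)
  after r': (2 3 4)
  after r': (1 5 3 2)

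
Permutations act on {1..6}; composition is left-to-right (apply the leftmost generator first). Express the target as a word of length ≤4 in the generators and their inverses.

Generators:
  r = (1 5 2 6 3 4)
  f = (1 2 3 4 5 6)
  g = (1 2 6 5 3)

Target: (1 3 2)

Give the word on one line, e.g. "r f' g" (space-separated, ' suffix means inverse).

f f f r'

  after f: (1 2 3 4 5 6)
  after f: (1 3 5)(2 4 6)
  after f: (1 4)(2 5)(3 6)
  after r': (1 3 2)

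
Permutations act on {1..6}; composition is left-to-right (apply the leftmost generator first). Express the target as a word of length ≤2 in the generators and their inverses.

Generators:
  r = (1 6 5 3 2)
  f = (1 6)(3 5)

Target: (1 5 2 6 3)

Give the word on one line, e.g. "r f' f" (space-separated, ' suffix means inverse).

  after r: (1 6 5 3 2)
  after r: (1 5 2 6 3)

r r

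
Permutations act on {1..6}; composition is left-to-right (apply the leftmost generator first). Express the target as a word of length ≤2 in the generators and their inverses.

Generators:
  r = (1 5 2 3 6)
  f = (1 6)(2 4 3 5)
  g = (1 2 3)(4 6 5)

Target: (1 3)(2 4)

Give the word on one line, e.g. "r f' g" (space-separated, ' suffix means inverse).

  after r: (1 5 2 3 6)
  after f': (1 3)(2 4)

r f'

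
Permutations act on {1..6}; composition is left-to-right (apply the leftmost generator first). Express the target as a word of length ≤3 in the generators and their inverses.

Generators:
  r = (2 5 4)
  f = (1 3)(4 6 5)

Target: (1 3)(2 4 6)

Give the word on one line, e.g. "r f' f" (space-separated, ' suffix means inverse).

  after r': (2 4 5)
  after f': (1 3)(2 5)(4 6)
  after r: (1 3)(2 4 6)

r' f' r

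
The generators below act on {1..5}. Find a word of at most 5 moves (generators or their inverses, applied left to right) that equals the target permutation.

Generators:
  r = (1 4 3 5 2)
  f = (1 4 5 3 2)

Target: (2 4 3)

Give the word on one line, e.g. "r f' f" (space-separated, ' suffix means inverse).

f' f' r' r'

  after f': (1 2 3 5 4)
  after f': (1 3 4 2 5)
  after r': (1 4 5 2 3)
  after r': (2 4 3)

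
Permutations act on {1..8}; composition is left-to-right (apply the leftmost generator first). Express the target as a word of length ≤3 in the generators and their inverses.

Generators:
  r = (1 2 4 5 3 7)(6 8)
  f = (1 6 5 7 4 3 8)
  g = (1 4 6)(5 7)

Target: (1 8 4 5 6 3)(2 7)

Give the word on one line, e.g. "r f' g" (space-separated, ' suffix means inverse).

  after f': (1 8 3 4 7 5 6)
  after r': (1 6 7 4 3 2)(5 8)
  after r': (1 8 4 5 6 3)(2 7)

f' r' r'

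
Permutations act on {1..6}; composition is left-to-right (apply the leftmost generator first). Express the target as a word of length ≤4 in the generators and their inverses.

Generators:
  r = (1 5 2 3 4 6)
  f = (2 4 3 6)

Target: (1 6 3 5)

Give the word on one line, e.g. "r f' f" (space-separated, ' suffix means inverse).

f' f' r'

  after f': (2 6 3 4)
  after f': (2 3)(4 6)
  after r': (1 6 3 5)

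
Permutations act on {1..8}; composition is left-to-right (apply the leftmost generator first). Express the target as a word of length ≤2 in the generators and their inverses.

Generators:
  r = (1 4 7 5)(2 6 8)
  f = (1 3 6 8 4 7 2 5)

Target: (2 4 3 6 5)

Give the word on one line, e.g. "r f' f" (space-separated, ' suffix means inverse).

r' f

  after r': (1 5 7 4)(2 8 6)
  after f: (2 4 3 6 5)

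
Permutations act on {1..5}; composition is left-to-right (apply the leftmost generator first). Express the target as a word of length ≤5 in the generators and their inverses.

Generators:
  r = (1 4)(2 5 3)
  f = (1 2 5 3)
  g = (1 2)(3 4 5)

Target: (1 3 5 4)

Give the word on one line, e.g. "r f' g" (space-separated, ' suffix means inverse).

f g' f' r' g

  after f: (1 2 5 3)
  after g': (2 4 3)
  after f': (1 3)(2 4 5)
  after r': (1 5 3 4 2)
  after g: (1 3 5 4)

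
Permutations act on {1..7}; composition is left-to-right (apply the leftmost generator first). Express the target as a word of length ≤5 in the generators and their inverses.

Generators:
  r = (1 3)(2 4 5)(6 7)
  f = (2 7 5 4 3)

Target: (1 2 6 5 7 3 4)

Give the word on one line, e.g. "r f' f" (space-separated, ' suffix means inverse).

f r f' r r

  after f: (2 7 5 4 3)
  after r: (1 3 4)(2 6 7)
  after f': (1 4)(2 6)(3 5 7)
  after r: (1 5 6 4 3 2 7)
  after r: (1 2 6 5 7 3 4)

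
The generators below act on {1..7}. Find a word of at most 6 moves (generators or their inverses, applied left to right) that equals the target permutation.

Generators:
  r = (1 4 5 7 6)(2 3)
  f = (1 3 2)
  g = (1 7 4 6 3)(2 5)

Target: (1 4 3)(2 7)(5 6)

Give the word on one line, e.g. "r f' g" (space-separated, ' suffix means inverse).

  after g': (1 3 6 4 7)(2 5)
  after r': (1 2 4 5 3 7 6)
  after g: (1 5)(2 6 7 3 4)
  after r': (1 4 3)(2 7)(5 6)

g' r' g r'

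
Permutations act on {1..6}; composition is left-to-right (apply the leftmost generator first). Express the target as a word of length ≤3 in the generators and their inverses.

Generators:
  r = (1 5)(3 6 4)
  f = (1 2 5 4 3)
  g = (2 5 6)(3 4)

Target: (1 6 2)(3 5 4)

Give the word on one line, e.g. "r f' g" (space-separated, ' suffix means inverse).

r f' g'

  after r: (1 5)(3 6 4)
  after f': (1 2)(3 6 5)
  after g': (1 6 2)(3 5 4)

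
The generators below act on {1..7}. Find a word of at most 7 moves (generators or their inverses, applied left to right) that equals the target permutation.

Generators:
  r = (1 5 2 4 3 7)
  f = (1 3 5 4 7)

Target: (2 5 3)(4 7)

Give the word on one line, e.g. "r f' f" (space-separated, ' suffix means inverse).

  after f: (1 3 5 4 7)
  after r: (1 7 5 3 2 4)
  after r: (2 3 4 5 7)
  after f': (1 7 2)(3 5 4)
  after r: (2 5 3)(4 7)

f r r f' r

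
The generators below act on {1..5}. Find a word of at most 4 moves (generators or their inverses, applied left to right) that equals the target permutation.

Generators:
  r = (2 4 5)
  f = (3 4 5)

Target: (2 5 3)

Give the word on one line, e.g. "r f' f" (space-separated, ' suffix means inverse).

f f r f

  after f: (3 4 5)
  after f: (3 5 4)
  after r: (2 4 3)
  after f: (2 5 3)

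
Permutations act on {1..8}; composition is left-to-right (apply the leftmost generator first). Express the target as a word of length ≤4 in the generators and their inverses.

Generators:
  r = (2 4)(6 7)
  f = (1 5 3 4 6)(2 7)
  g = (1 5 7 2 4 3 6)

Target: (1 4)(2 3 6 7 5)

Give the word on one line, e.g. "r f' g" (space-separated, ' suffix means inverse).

  after g': (1 6 3 4 2 7 5)
  after f': (1 4 7)(5 6)
  after r: (1 2 4 6 5 7)
  after g: (1 4)(2 3 6 7 5)

g' f' r g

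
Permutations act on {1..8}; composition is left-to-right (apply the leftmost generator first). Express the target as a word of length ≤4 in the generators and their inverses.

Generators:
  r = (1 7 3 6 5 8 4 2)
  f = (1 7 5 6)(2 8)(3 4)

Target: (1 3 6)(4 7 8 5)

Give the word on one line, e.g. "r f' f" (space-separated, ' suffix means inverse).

  after r': (1 2 4 8 5 6 3 7)
  after r': (1 4 5 3)(2 8 6 7)
  after f': (1 3 6)(4 7 8 5)

r' r' f'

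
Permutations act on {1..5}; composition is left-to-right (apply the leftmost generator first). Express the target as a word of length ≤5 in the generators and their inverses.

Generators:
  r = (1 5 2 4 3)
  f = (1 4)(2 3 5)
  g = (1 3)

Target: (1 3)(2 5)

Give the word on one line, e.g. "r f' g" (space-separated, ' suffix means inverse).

  after r': (1 3 4 2 5)
  after f: (1 5 4 3)
  after r': (2 5)
  after g': (1 3)(2 5)

r' f r' g'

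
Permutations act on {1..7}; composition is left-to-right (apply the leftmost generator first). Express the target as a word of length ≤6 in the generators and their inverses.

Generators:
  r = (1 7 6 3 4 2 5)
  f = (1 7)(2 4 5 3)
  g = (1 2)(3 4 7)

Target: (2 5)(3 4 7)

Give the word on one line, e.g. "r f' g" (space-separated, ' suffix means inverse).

r' r' f g r'

  after r': (1 5 2 4 3 6 7)
  after r': (1 2 3 7 5 4 6)
  after f: (1 4 6 7 3)
  after g: (1 7 4 6 3 2)
  after r': (2 5)(3 4 7)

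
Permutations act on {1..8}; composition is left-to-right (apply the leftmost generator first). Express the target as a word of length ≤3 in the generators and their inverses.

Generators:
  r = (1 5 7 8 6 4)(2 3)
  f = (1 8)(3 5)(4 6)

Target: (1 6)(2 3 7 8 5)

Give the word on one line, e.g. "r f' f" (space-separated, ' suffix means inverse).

  after f: (1 8)(3 5)(4 6)
  after r: (1 6)(2 3 7 8 5)

f r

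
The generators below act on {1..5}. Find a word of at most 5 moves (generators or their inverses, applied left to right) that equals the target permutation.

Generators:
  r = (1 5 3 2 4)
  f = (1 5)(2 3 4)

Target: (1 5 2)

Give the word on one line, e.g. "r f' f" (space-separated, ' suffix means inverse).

f r' f

  after f: (1 5)(2 3 4)
  after r': (2 5 4 3)
  after f: (1 5 2)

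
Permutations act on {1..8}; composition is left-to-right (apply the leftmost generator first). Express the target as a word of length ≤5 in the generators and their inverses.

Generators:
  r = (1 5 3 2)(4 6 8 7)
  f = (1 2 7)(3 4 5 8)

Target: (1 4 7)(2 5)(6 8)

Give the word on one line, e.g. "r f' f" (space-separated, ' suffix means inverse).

f f r

  after f: (1 2 7)(3 4 5 8)
  after f: (1 7 2)(3 5)(4 8)
  after r: (1 4 7)(2 5)(6 8)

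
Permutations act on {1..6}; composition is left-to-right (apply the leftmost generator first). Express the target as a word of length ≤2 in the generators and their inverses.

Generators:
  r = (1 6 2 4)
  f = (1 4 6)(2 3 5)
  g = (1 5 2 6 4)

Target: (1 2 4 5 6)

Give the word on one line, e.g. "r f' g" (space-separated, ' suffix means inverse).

g g

  after g: (1 5 2 6 4)
  after g: (1 2 4 5 6)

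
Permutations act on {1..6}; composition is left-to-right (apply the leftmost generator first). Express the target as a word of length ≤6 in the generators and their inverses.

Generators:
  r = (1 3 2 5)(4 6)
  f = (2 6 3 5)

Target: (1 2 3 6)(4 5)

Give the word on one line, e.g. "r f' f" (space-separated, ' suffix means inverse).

  after f: (2 6 3 5)
  after f: (2 3)(5 6)
  after r: (1 3 5 4 6)
  after f': (1 6)(2 5 4)
  after f': (1 2 3 6)(4 5)

f f r f' f'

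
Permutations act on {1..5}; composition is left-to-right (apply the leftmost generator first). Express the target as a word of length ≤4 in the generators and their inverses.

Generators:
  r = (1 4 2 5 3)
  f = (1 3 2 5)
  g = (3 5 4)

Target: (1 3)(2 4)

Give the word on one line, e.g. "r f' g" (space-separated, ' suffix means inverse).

r g

  after r: (1 4 2 5 3)
  after g: (1 3)(2 4)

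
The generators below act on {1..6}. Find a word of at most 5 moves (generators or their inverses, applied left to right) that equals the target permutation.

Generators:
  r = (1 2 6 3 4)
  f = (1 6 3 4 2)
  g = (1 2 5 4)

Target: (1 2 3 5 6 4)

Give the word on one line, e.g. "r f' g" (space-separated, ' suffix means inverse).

f' r' f' g' r

  after f': (1 2 4 3 6)
  after r': (2 3)(4 6)
  after f': (1 2 6 3 4)
  after g': (2 6 3 5)
  after r: (1 2 3 5 6 4)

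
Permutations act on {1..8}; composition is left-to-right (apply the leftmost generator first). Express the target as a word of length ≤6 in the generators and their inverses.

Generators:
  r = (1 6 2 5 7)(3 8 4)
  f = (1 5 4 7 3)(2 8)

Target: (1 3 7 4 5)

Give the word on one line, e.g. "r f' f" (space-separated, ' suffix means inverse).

f f f f

  after f: (1 5 4 7 3)(2 8)
  after f: (1 4 3 5 7)
  after f: (1 7 5 3 4)(2 8)
  after f: (1 3 7 4 5)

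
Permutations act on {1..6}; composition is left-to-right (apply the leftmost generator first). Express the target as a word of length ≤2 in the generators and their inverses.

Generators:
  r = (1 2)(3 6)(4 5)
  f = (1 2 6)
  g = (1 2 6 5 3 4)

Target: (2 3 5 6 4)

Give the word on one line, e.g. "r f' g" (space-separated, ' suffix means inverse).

g r

  after g: (1 2 6 5 3 4)
  after r: (2 3 5 6 4)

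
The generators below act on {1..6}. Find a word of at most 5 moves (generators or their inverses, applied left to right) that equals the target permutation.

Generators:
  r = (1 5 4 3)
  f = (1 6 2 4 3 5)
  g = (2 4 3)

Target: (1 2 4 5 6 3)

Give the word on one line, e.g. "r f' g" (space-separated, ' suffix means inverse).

g f f r

  after g: (2 4 3)
  after f: (1 6 2 3 4 5)
  after f: (1 2 5 6 4)
  after r: (1 2 4 5 6 3)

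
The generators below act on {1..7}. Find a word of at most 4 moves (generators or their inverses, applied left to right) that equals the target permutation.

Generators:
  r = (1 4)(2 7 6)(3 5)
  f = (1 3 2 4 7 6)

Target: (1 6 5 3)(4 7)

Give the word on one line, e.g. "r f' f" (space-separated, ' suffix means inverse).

  after f: (1 3 2 4 7 6)
  after f: (1 2 7)(3 4 6)
  after r': (1 6 5 3)(4 7)

f f r'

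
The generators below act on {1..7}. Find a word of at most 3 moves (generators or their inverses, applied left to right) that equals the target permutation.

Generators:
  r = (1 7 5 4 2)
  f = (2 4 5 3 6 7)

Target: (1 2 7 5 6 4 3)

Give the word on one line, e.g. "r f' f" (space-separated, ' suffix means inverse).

  after f: (2 4 5 3 6 7)
  after f: (2 5 6)(3 7 4)
  after r': (1 2 7 5 6 4 3)

f f r'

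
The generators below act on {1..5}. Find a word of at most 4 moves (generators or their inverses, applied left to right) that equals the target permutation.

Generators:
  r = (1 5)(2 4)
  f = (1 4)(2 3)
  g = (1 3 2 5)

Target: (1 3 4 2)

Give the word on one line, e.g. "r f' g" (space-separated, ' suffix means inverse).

  after g': (1 5 2 3)
  after f': (1 5 3 4)
  after g: (2 5)(3 4)
  after g: (1 3 4 2)

g' f' g g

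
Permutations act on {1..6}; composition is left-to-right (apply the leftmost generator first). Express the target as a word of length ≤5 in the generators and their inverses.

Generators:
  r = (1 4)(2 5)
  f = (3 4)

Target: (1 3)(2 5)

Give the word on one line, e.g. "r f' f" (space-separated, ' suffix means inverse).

f' r r r f'

  after f': (3 4)
  after r: (1 4 3)(2 5)
  after r: (3 4)
  after r: (1 4 3)(2 5)
  after f': (1 3)(2 5)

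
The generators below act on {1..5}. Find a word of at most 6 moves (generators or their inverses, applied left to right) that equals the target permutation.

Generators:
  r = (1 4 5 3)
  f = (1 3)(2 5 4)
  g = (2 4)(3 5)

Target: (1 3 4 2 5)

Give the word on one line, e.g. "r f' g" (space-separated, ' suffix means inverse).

  after f: (1 3)(2 5 4)
  after f: (2 4 5)
  after f: (1 3)
  after g': (1 5 3)(2 4)
  after r: (1 3 4 2 5)

f f f g' r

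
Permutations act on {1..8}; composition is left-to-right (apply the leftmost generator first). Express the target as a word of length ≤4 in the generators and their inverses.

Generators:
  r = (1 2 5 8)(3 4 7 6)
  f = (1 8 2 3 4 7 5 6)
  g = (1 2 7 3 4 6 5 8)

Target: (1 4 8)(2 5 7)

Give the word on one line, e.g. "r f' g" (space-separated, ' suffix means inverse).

r f g

  after r: (1 2 5 8)(3 4 7 6)
  after f: (1 3 7)(2 6 4 5)
  after g: (1 4 8)(2 5 7)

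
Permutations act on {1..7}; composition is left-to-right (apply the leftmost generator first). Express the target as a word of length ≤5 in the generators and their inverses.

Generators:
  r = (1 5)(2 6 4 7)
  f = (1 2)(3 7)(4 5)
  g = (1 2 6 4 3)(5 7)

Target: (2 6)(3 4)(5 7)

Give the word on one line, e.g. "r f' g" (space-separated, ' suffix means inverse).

  after f: (1 2)(3 7)(4 5)
  after r: (1 6 4)(2 5 7 3)
  after f': (1 6 5 3)(2 4)
  after r': (1 2 6)(3 5)(4 7)
  after f': (2 6)(3 4)(5 7)

f r f' r' f'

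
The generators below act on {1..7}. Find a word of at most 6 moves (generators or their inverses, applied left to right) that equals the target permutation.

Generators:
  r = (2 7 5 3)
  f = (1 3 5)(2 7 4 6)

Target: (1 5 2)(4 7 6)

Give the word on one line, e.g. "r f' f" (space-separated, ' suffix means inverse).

  after r: (2 7 5 3)
  after r: (2 5)(3 7)
  after r: (2 3 5 7)
  after f': (1 5 2)(4 7 6)

r r r f'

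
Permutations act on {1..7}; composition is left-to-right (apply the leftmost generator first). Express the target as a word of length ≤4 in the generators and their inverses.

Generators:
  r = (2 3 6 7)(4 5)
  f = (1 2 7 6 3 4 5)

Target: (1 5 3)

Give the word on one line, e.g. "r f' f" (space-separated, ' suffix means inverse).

r' f'

  after r': (2 7 6 3)(4 5)
  after f': (1 5 3)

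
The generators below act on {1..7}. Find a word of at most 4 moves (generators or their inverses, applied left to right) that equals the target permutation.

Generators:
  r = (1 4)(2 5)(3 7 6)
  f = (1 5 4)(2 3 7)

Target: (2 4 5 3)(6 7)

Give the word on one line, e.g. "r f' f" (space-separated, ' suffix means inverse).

  after r: (1 4)(2 5)(3 7 6)
  after f: (2 4 5 3)(6 7)

r f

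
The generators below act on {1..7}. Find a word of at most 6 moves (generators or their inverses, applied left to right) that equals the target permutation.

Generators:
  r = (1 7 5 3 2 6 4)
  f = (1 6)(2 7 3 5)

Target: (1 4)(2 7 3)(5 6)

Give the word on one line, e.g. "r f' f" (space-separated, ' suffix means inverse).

  after f: (1 6)(2 7 3 5)
  after r: (1 4)(2 5 6 7)
  after f': (1 4 6 2 3 7 5)
  after f': (1 4)(2 7 3)(5 6)

f r f' f'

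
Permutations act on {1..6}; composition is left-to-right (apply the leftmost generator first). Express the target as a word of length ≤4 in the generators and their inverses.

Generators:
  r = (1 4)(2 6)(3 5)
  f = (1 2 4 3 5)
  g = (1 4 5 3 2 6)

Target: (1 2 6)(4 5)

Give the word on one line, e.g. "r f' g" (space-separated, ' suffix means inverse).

r f'

  after r: (1 4)(2 6)(3 5)
  after f': (1 2 6)(4 5)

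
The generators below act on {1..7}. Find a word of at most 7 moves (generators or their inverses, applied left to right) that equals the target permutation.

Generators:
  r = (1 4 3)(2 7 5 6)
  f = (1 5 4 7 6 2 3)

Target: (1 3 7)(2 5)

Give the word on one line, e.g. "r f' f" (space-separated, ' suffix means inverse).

  after r: (1 4 3)(2 7 5 6)
  after f': (1 5 7)(2 4)
  after r: (1 6 2 3)(4 7)
  after r: (1 2)(3 4 5 6 7)
  after f: (1 3 7)(2 5)

r f' r r f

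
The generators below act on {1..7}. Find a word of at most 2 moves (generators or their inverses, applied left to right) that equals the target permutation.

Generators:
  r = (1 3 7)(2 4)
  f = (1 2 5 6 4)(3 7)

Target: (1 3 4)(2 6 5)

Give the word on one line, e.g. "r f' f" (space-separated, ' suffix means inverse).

  after r': (1 7 3)(2 4)
  after f': (1 3 4)(2 6 5)

r' f'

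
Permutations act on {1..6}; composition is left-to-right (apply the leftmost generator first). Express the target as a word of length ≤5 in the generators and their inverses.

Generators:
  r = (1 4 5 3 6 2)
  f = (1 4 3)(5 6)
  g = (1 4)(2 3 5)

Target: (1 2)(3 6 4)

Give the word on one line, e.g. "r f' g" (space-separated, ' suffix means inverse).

  after f: (1 4 3)(5 6)
  after g: (2 3 4 5 6)
  after f: (1 4 6 2)
  after r: (1 5 3 6)(2 4)
  after g: (1 2)(3 6 4)

f g f r g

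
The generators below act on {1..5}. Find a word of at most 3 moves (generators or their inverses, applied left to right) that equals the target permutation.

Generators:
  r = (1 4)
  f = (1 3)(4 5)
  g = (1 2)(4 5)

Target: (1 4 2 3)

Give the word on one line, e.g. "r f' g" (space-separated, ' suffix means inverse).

r' g' f

  after r': (1 4)
  after g': (1 5 4 2)
  after f: (1 4 2 3)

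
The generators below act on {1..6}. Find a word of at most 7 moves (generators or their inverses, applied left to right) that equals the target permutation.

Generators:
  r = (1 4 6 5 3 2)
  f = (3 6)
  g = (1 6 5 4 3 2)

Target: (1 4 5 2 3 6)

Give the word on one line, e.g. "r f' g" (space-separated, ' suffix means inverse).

  after g: (1 6 5 4 3 2)
  after r: (1 5 6 3)(2 4)
  after g': (1 6 4 3 2 5)
  after r': (1 4 5 2 6)
  after f: (1 4 5 2 3 6)

g r g' r' f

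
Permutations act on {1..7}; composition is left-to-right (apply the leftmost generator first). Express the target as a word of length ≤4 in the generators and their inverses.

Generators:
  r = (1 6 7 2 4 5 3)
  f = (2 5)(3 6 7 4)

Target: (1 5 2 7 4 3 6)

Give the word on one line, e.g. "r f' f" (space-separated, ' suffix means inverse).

r f f r

  after r: (1 6 7 2 4 5 3)
  after f: (1 7 5 6 4 2 3)
  after f: (1 4 5 7 2 6 3)
  after r: (1 5 2 7 4 3 6)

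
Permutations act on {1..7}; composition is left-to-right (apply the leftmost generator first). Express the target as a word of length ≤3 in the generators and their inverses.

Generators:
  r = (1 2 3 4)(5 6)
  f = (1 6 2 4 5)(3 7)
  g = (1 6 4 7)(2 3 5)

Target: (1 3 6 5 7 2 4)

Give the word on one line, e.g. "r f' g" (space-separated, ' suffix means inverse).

  after g': (1 7 4 6)(2 5 3)
  after f': (1 3 6 5 7 2 4)

g' f'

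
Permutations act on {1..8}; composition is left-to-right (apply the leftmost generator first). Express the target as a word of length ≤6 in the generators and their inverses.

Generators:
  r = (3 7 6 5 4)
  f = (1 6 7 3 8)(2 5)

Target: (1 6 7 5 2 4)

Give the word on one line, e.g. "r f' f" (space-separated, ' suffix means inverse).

f' r f f

  after f': (1 8 3 7 6)(2 5)
  after r: (1 8 7 5 2 4 3 6)
  after f: (2 4 8 3 7)
  after f: (1 6 7 5 2 4)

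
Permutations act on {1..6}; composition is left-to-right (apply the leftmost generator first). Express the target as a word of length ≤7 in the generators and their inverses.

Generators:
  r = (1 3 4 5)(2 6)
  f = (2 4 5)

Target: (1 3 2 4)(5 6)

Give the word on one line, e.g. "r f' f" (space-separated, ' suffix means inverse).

f' f' r f f

  after f': (2 5 4)
  after f': (2 4 5)
  after r: (1 3 4)(2 5 6)
  after f: (1 3 5 6 4)
  after f: (1 3 2 4)(5 6)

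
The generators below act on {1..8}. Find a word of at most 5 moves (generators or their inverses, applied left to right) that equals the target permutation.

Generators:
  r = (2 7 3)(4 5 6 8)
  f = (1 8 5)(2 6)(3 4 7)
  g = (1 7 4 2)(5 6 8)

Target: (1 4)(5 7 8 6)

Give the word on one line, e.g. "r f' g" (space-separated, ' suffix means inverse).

  after g: (1 7 4 2)(5 6 8)
  after f: (1 3 4 6 5 2 8)
  after g': (1 3 7)(2 6 8)(4 5)
  after f: (1 4)(5 7 8 6)

g f g' f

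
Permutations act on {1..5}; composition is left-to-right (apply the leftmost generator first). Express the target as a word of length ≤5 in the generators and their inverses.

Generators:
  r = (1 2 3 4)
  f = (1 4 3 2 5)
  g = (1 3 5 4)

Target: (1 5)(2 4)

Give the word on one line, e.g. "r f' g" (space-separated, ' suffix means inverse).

  after f: (1 4 3 2 5)
  after g': (1 5 4)(2 3)
  after r: (1 5)(2 4)

f g' r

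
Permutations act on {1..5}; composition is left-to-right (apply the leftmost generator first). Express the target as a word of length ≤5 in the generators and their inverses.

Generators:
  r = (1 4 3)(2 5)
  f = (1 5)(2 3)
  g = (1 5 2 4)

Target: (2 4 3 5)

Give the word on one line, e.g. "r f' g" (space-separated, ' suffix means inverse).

r' r' g

  after r': (1 3 4)(2 5)
  after r': (1 4 3)
  after g: (2 4 3 5)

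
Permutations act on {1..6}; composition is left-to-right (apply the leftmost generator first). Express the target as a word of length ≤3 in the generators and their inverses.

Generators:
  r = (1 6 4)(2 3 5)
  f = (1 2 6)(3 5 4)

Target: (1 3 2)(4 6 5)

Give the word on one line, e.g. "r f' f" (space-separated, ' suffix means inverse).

  after f': (1 6 2)(3 4 5)
  after r: (1 4 2 6 3)
  after f: (1 3 2)(4 6 5)

f' r f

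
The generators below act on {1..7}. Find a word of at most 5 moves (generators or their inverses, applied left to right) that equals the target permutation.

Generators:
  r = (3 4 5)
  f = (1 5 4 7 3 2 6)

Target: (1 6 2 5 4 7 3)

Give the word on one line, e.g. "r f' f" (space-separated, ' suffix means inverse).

f r f r f

  after f: (1 5 4 7 3 2 6)
  after r: (1 3 2 6)(4 7)
  after f: (1 2)(3 6 5 4)
  after r: (1 2)(3 6)
  after f: (1 6 2 5 4 7 3)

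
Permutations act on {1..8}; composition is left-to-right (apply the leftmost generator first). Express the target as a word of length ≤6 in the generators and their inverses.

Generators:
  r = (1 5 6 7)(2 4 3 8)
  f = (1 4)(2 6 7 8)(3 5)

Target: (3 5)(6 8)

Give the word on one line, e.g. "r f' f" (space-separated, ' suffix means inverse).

  after r: (1 5 6 7)(2 4 3 8)
  after f': (1 3 7 4 5 2)
  after f': (1 5 8 7)(2 4 3 6)
  after r': (3 5)(6 8)

r f' f' r'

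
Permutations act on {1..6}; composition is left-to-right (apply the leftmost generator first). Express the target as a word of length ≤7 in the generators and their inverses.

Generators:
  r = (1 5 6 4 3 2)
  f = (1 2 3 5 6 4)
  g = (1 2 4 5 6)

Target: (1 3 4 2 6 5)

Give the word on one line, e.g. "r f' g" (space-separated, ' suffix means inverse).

g r' g f' r'

  after g: (1 2 4 5 6)
  after r': (1 3 4)(2 6)
  after g: (1 3 5 6 4 2)
  after f': (1 2 4)
  after r': (1 3 4 2 6 5)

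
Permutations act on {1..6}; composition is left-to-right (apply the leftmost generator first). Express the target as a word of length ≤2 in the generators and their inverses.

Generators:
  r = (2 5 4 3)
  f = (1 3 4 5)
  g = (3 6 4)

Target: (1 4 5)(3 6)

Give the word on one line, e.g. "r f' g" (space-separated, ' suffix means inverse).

  after f: (1 3 4 5)
  after g': (1 4 5)(3 6)

f g'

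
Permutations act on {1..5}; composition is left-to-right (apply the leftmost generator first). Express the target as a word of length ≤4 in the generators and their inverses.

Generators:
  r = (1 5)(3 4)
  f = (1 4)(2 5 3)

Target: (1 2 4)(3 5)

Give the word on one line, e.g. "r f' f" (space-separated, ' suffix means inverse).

r' f' r

  after r': (1 5)(3 4)
  after f': (1 2 3)(4 5)
  after r: (1 2 4)(3 5)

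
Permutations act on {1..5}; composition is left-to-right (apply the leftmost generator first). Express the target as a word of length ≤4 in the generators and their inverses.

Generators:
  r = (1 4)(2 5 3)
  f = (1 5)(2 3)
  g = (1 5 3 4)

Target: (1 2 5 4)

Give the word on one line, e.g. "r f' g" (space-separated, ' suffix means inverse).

f' r'

  after f': (1 5)(2 3)
  after r': (1 2 5 4)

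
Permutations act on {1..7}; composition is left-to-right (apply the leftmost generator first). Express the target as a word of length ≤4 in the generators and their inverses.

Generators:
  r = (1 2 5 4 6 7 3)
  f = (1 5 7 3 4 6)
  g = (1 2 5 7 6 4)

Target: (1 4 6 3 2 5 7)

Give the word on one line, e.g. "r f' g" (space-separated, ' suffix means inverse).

g' r g

  after g': (1 4 6 7 5 2)
  after r: (1 6 3)(4 7)
  after g: (1 4 6 3 2 5 7)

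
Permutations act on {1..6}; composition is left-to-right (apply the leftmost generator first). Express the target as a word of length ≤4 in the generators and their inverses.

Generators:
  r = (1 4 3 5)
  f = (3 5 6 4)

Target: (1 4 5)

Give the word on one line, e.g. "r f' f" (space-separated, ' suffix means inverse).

  after f': (3 4 6 5)
  after r: (1 4 6)
  after r: (1 3 5)(4 6)
  after f': (1 4 5)

f' r r f'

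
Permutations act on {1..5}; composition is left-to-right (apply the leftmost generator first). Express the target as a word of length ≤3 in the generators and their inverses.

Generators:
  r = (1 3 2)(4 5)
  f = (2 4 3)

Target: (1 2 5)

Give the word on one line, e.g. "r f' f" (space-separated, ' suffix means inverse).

r' f' r

  after r': (1 2 3)(4 5)
  after f': (1 3)(2 4 5)
  after r: (1 2 5)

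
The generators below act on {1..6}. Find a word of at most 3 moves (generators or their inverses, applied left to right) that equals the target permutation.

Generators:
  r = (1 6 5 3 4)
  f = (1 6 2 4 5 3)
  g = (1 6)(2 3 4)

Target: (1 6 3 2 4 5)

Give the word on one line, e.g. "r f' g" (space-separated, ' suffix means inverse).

r g r

  after r: (1 6 5 3 4)
  after g: (2 3)(4 6 5)
  after r: (1 6 3 2 4 5)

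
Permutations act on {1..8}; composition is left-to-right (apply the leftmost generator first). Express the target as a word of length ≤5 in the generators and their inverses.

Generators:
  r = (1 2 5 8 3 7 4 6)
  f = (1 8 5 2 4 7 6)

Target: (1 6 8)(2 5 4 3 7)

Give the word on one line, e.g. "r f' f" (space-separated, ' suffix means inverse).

f' r f' r f'

  after f': (1 6 7 4 2 5 8)
  after r: (2 8)(3 7 6 4 5)
  after f': (1 6 2)(3 4 8 5)
  after r: (3 6 5 7 4)
  after f': (1 6 8)(2 5 4 3 7)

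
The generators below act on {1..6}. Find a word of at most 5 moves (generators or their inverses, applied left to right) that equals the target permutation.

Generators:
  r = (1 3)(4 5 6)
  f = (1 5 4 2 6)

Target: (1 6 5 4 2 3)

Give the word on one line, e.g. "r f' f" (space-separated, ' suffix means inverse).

  after r': (1 3)(4 6 5)
  after r': (4 5 6)
  after f: (1 5)(2 6)
  after f: (1 4 2)
  after r': (1 6 5 4 2 3)

r' r' f f r'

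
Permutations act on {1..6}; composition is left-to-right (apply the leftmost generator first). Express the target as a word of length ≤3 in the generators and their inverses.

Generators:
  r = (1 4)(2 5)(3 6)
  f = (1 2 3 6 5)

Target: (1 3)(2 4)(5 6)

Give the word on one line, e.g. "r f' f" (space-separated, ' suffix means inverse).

  after f': (1 5 6 3 2)
  after r: (1 2 4)(3 5)
  after f: (1 3)(2 4)(5 6)

f' r f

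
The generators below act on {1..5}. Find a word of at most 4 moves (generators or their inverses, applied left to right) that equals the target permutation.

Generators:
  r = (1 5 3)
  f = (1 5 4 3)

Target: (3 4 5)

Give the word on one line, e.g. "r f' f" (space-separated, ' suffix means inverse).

  after f: (1 5 4 3)
  after r: (1 3 5 4)
  after f: (3 4 5)

f r f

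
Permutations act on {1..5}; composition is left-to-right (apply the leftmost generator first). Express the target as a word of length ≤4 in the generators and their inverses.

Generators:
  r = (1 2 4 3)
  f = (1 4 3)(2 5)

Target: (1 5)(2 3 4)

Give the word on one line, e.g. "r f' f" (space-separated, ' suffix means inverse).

r f' r'

  after r: (1 2 4 3)
  after f': (1 5 2)
  after r': (1 5)(2 3 4)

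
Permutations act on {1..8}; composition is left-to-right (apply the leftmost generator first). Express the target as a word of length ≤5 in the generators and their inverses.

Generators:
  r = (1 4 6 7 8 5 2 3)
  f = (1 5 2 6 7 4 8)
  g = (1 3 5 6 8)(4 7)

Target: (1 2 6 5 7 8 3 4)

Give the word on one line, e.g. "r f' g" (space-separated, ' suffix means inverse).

r' r' f' r

  after r': (1 3 2 5 8 7 6 4)
  after r': (1 2 8 6)(3 5 7 4)
  after f': (1 5 6 8 2 4 3)
  after r: (1 2 6 5 7 8 3 4)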